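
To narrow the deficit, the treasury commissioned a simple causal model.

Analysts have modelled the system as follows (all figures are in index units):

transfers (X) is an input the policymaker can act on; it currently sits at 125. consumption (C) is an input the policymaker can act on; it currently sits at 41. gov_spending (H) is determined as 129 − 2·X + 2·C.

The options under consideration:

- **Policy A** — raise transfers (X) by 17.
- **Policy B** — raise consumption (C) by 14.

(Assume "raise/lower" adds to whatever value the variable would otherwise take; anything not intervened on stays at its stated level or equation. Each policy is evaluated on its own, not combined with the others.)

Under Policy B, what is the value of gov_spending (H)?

Policy B (C + 14):
  X = 125
  C = 41 + 14 = 55
  H = 129 − 2·125 + 2·55 = -11

-11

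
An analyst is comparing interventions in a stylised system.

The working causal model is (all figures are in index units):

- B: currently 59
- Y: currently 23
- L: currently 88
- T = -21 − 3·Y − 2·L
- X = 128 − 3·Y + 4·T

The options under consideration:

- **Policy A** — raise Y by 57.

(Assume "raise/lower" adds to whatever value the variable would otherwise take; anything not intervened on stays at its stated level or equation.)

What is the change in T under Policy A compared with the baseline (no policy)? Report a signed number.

Baseline:
  Y = 23
  L = 88
  T = -21 − 3·23 − 2·88 = -266
Policy A (Y + 57):
  Y = 23 + 57 = 80
  L = 88
  T = -21 − 3·80 − 2·88 = -437
Change in T: -437 − (-266) = -171

-171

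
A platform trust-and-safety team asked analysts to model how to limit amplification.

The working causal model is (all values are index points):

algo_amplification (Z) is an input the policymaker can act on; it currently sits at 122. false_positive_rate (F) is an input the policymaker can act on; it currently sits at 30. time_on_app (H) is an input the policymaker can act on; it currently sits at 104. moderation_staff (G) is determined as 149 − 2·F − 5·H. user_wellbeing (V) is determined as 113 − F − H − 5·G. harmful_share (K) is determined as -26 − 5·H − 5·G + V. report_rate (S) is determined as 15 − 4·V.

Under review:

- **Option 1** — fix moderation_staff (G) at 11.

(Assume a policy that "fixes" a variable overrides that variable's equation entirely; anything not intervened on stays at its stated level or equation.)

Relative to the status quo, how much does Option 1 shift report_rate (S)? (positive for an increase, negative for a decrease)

Baseline:
  F = 30
  H = 104
  G = 149 − 2·30 − 5·104 = -431
  V = 113 − 30 − 104 − 5·(-431) = 2134
  S = 15 − 4·2134 = -8521
Option 1 (G := 11):
  F = 30
  H = 104
  G = 11
  V = 113 − 30 − 104 − 5·11 = -76
  S = 15 − 4·(-76) = 319
Change in S: 319 − (-8521) = 8840

8840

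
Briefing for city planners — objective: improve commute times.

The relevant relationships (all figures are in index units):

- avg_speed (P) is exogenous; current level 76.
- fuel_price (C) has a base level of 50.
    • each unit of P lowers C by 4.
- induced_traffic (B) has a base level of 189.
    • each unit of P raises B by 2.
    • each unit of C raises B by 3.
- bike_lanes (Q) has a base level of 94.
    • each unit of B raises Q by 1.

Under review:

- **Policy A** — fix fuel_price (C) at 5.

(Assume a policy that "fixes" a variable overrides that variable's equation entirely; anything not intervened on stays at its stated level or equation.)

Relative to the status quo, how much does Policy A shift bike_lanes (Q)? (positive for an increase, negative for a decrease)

777

Baseline:
  P = 76
  C = 50 − 4·76 = -254
  B = 189 + 2·76 + 3·(-254) = -421
  Q = 94 + (-421) = -327
Policy A (C := 5):
  P = 76
  C = 5
  B = 189 + 2·76 + 3·5 = 356
  Q = 94 + 356 = 450
Change in Q: 450 − (-327) = 777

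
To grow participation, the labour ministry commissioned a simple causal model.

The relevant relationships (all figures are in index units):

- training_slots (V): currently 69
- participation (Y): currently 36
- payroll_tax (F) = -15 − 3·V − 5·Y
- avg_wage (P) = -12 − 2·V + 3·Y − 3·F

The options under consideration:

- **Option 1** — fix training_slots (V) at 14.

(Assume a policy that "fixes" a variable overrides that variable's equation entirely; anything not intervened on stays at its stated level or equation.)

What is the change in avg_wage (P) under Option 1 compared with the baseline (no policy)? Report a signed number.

Baseline:
  V = 69
  Y = 36
  F = -15 − 3·69 − 5·36 = -402
  P = -12 − 2·69 + 3·36 − 3·(-402) = 1164
Option 1 (V := 14):
  V = 14
  Y = 36
  F = -15 − 3·14 − 5·36 = -237
  P = -12 − 2·14 + 3·36 − 3·(-237) = 779
Change in P: 779 − 1164 = -385

-385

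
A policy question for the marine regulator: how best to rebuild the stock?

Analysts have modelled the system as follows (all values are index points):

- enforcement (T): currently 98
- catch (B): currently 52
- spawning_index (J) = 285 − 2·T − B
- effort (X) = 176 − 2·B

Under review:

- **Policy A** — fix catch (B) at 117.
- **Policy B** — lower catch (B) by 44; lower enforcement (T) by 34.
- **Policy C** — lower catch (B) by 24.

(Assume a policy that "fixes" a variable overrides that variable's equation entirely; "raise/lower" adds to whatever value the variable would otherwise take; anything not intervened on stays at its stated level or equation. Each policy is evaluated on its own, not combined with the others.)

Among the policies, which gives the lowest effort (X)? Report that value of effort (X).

Policy A (B := 117):
  B = 117
  X = 176 − 2·117 = -58
Policy B (B − 44, T − 34):
  B = 52 − 44 = 8
  X = 176 − 2·8 = 160
Policy C (B − 24):
  B = 52 − 24 = 28
  X = 176 − 2·28 = 120
Comparing — Policy A: X=-58, Policy B: X=160, Policy C: X=120. Lowest is -58 (Policy A).

-58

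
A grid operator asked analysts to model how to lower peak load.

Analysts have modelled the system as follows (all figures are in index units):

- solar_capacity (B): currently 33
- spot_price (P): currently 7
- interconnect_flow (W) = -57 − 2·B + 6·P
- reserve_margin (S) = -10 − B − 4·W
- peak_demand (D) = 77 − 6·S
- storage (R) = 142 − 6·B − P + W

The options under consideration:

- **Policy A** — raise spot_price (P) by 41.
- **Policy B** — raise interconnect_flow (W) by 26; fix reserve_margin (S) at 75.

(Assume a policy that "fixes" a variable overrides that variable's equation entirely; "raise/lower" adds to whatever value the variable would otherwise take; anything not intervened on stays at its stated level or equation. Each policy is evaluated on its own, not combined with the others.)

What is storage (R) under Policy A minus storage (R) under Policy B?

Policy A (P + 41):
  B = 33
  P = 7 + 41 = 48
  W = -57 − 2·33 + 6·48 = 165
  R = 142 − 6·33 − 48 + 165 = 61
Policy B (W + 26, S := 75):
  B = 33
  P = 7
  W = -57 − 2·33 + 6·7 (+26 from intervention) = -55
  R = 142 − 6·33 − 7 + (-55) = -118
R: 61 − (-118) = 179

179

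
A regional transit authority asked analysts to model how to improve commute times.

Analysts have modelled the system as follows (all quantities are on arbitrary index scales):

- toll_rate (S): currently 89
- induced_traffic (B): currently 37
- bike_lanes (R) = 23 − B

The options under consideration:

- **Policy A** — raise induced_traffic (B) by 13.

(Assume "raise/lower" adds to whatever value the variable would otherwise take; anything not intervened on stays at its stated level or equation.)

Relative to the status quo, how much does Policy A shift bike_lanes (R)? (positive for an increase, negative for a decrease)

-13

Baseline:
  B = 37
  R = 23 − 37 = -14
Policy A (B + 13):
  B = 37 + 13 = 50
  R = 23 − 50 = -27
Change in R: -27 − (-14) = -13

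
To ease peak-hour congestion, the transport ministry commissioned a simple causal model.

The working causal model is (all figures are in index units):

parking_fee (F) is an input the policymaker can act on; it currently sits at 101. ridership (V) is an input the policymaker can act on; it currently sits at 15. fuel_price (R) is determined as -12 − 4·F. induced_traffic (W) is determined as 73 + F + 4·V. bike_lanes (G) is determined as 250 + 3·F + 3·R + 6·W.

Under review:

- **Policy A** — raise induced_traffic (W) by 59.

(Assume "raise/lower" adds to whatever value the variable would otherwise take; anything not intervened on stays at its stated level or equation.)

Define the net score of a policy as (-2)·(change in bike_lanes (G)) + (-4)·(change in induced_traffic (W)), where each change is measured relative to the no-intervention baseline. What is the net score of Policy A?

Baseline:
  F = 101
  V = 15
  R = -12 − 4·101 = -416
  W = 73 + 101 + 4·15 = 234
  G = 250 + 3·101 + 3·(-416) + 6·234 = 709
Policy A (W + 59):
  F = 101
  V = 15
  R = -12 − 4·101 = -416
  W = 73 + 101 + 4·15 (+59 from intervention) = 293
  G = 250 + 3·101 + 3·(-416) + 6·293 = 1063
ΔG = 1063 − 709 = 354; ΔW = 293 − 234 = 59
Score = (-2)·354 + (-4)·59 = -944

-944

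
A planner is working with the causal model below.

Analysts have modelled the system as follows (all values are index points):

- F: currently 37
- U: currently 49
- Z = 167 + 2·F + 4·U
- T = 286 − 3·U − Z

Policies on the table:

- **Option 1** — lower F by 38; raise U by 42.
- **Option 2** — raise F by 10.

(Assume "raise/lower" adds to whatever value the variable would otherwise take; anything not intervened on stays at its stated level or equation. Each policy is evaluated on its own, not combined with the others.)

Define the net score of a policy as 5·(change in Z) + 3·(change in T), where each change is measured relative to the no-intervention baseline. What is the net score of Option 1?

Baseline:
  F = 37
  U = 49
  Z = 167 + 2·37 + 4·49 = 437
  T = 286 − 3·49 − 437 = -298
Option 1 (F − 38, U + 42):
  F = 37 − 38 = -1
  U = 49 + 42 = 91
  Z = 167 + 2·(-1) + 4·91 = 529
  T = 286 − 3·91 − 529 = -516
ΔZ = 529 − 437 = 92; ΔT = -516 − (-298) = -218
Score = 5·92 + 3·(-218) = -194

-194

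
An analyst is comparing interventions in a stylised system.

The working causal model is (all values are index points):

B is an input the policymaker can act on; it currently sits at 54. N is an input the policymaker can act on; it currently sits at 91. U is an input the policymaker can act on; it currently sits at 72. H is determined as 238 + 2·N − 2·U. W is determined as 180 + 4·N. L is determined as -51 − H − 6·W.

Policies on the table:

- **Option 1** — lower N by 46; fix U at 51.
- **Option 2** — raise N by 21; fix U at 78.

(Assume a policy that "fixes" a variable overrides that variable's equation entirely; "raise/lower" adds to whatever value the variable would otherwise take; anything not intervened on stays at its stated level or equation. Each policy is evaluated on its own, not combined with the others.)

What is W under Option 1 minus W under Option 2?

Option 1 (N − 46, U := 51):
  N = 91 − 46 = 45
  W = 180 + 4·45 = 360
Option 2 (N + 21, U := 78):
  N = 91 + 21 = 112
  W = 180 + 4·112 = 628
W: 360 − 628 = -268

-268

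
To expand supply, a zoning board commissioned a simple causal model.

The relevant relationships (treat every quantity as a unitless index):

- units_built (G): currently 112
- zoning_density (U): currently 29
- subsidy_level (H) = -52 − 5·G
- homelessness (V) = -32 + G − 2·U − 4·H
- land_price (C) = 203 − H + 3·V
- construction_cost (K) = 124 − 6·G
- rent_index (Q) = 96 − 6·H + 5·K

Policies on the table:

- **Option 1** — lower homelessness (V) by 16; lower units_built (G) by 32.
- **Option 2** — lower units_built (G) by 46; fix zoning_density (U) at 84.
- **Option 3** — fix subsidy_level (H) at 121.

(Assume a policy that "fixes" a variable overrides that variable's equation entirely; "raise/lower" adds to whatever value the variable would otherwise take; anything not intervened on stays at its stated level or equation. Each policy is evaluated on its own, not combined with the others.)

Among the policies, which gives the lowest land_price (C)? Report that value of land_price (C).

-1304

Option 1 (V − 16, G − 32):
  G = 112 − 32 = 80
  U = 29
  H = -52 − 5·80 = -452
  V = -32 + 80 − 2·29 − 4·(-452) (−16 from intervention) = 1782
  C = 203 − (-452) + 3·1782 = 6001
Option 2 (G − 46, U := 84):
  G = 112 − 46 = 66
  U = 84
  H = -52 − 5·66 = -382
  V = -32 + 66 − 2·84 − 4·(-382) = 1394
  C = 203 − (-382) + 3·1394 = 4767
Option 3 (H := 121):
  G = 112
  U = 29
  H = 121
  V = -32 + 112 − 2·29 − 4·121 = -462
  C = 203 − 121 + 3·(-462) = -1304
Comparing — Option 1: C=6001, Option 2: C=4767, Option 3: C=-1304. Lowest is -1304 (Option 3).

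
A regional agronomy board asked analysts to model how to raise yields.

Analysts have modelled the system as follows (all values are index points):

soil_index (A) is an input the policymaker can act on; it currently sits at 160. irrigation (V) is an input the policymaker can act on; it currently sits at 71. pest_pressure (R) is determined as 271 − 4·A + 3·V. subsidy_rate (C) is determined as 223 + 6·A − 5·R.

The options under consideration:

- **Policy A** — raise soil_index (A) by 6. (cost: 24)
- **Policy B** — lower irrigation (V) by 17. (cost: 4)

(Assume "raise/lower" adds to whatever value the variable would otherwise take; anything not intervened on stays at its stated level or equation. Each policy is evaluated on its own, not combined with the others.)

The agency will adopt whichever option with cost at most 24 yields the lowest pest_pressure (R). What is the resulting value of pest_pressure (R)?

-207

Policy A (A + 6):
  A = 160 + 6 = 166
  V = 71
  R = 271 − 4·166 + 3·71 = -180
Policy B (V − 17):
  A = 160
  V = 71 − 17 = 54
  R = 271 − 4·160 + 3·54 = -207
Comparing — Policy A: R=-180, Policy B: R=-207. Lowest is -207 (Policy B).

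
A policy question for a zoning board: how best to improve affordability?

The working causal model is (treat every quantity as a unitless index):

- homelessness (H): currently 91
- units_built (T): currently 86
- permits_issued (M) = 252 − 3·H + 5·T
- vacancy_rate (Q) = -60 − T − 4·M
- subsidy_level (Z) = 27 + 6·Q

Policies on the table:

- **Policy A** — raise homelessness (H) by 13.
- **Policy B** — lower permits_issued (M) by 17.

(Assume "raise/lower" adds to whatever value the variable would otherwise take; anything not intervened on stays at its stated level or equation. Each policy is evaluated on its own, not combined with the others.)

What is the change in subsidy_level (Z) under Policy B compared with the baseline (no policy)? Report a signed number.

Baseline:
  H = 91
  T = 86
  M = 252 − 3·91 + 5·86 = 409
  Q = -60 − 86 − 4·409 = -1782
  Z = 27 + 6·(-1782) = -10665
Policy B (M − 17):
  H = 91
  T = 86
  M = 252 − 3·91 + 5·86 (−17 from intervention) = 392
  Q = -60 − 86 − 4·392 = -1714
  Z = 27 + 6·(-1714) = -10257
Change in Z: -10257 − (-10665) = 408

408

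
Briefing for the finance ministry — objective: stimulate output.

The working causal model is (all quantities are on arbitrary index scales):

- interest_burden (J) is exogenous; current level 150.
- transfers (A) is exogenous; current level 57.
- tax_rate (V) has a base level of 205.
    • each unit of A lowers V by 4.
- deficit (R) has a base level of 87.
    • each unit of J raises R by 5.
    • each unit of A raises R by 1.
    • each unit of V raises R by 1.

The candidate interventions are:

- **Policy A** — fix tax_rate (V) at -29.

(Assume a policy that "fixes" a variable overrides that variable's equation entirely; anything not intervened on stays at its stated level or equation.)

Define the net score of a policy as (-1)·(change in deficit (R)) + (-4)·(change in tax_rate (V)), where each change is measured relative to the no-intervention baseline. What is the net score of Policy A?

Baseline:
  J = 150
  A = 57
  V = 205 − 4·57 = -23
  R = 87 + 5·150 + 57 + (-23) = 871
Policy A (V := -29):
  J = 150
  A = 57
  V = -29
  R = 87 + 5·150 + 57 + (-29) = 865
ΔR = 865 − 871 = -6; ΔV = -29 − (-23) = -6
Score = (-1)·(-6) + (-4)·(-6) = 30

30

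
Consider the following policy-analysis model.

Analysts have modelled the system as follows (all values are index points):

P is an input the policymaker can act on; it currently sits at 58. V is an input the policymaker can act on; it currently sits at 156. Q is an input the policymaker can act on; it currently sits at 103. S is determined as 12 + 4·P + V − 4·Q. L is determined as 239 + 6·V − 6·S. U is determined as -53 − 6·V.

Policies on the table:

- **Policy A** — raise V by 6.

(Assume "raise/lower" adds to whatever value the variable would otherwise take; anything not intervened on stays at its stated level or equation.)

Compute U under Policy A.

Policy A (V + 6):
  V = 156 + 6 = 162
  U = -53 − 6·162 = -1025

-1025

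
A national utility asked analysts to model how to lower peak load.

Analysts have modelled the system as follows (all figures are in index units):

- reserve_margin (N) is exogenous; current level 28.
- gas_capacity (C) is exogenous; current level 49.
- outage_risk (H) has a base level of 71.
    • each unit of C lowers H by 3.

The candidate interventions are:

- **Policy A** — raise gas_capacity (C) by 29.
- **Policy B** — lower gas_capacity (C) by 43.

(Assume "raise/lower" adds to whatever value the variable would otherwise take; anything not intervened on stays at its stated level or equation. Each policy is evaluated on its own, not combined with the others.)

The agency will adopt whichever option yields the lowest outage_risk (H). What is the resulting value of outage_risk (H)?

Policy A (C + 29):
  C = 49 + 29 = 78
  H = 71 − 3·78 = -163
Policy B (C − 43):
  C = 49 − 43 = 6
  H = 71 − 3·6 = 53
Comparing — Policy A: H=-163, Policy B: H=53. Lowest is -163 (Policy A).

-163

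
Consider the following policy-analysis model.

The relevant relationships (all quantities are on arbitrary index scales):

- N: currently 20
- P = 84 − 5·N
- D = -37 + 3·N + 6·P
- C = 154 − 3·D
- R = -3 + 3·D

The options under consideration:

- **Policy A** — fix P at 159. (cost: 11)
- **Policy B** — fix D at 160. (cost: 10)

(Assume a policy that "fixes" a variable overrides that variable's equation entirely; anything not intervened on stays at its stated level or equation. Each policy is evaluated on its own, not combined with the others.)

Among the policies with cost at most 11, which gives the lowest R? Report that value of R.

Policy A (P := 159):
  N = 20
  P = 159
  D = -37 + 3·20 + 6·159 = 977
  R = -3 + 3·977 = 2928
Policy B (D := 160):
  N = 20
  P = 84 − 5·20 = -16
  D = 160
  R = -3 + 3·160 = 477
Comparing — Policy A: R=2928, Policy B: R=477. Lowest is 477 (Policy B).

477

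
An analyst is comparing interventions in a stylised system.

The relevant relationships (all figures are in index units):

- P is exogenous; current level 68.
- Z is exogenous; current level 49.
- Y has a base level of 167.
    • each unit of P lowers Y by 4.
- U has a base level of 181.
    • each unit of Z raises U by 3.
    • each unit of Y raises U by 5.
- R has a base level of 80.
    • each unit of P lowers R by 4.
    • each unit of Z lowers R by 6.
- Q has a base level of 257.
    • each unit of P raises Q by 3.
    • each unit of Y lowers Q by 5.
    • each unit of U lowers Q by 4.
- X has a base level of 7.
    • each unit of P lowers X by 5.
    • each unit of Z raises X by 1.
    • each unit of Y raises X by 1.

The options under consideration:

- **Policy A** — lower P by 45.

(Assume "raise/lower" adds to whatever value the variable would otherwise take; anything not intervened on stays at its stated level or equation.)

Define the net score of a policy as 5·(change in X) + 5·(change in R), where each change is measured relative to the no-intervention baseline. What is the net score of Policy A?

2925

Baseline:
  P = 68
  Z = 49
  Y = 167 − 4·68 = -105
  R = 80 − 4·68 − 6·49 = -486
  X = 7 − 5·68 + 49 + (-105) = -389
Policy A (P − 45):
  P = 68 − 45 = 23
  Z = 49
  Y = 167 − 4·23 = 75
  R = 80 − 4·23 − 6·49 = -306
  X = 7 − 5·23 + 49 + 75 = 16
ΔX = 16 − (-389) = 405; ΔR = -306 − (-486) = 180
Score = 5·405 + 5·180 = 2925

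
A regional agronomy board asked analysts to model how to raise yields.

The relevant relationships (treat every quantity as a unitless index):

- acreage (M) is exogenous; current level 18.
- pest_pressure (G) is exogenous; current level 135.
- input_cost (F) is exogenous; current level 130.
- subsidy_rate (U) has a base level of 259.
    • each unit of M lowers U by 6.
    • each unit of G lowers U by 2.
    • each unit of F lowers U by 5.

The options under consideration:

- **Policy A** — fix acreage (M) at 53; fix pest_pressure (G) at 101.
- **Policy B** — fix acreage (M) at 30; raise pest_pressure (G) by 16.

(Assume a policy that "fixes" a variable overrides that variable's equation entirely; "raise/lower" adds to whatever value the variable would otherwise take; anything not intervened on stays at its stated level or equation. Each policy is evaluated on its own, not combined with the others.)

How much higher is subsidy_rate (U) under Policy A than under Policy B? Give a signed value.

-38

Policy A (M := 53, G := 101):
  M = 53
  G = 101
  F = 130
  U = 259 − 6·53 − 2·101 − 5·130 = -911
Policy B (M := 30, G + 16):
  M = 30
  G = 135 + 16 = 151
  F = 130
  U = 259 − 6·30 − 2·151 − 5·130 = -873
U: -911 − (-873) = -38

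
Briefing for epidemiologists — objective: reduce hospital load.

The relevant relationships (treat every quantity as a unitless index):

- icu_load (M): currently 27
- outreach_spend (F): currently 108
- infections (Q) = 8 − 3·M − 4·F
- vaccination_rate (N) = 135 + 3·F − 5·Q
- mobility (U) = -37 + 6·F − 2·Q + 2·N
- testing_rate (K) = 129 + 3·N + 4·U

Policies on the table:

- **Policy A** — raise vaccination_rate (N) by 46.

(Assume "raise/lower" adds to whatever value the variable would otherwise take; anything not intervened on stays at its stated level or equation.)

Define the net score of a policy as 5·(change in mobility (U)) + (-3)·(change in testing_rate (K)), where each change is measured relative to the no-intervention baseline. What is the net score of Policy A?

Baseline:
  M = 27
  F = 108
  Q = 8 − 3·27 − 4·108 = -505
  N = 135 + 3·108 − 5·(-505) = 2984
  U = -37 + 6·108 − 2·(-505) + 2·2984 = 7589
  K = 129 + 3·2984 + 4·7589 = 39437
Policy A (N + 46):
  M = 27
  F = 108
  Q = 8 − 3·27 − 4·108 = -505
  N = 135 + 3·108 − 5·(-505) (+46 from intervention) = 3030
  U = -37 + 6·108 − 2·(-505) + 2·3030 = 7681
  K = 129 + 3·3030 + 4·7681 = 39943
ΔU = 7681 − 7589 = 92; ΔK = 39943 − 39437 = 506
Score = 5·92 + (-3)·506 = -1058

-1058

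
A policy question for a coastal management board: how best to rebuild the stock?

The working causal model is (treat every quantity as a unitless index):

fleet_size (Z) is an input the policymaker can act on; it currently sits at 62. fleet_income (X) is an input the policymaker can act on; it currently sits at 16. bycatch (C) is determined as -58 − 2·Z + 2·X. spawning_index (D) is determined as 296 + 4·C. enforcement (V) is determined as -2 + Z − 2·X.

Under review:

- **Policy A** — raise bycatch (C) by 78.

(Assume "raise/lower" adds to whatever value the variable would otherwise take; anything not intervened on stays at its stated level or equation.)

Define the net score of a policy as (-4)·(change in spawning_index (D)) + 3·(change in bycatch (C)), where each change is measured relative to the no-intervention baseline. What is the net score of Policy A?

Baseline:
  Z = 62
  X = 16
  C = -58 − 2·62 + 2·16 = -150
  D = 296 + 4·(-150) = -304
Policy A (C + 78):
  Z = 62
  X = 16
  C = -58 − 2·62 + 2·16 (+78 from intervention) = -72
  D = 296 + 4·(-72) = 8
ΔD = 8 − (-304) = 312; ΔC = -72 − (-150) = 78
Score = (-4)·312 + 3·78 = -1014

-1014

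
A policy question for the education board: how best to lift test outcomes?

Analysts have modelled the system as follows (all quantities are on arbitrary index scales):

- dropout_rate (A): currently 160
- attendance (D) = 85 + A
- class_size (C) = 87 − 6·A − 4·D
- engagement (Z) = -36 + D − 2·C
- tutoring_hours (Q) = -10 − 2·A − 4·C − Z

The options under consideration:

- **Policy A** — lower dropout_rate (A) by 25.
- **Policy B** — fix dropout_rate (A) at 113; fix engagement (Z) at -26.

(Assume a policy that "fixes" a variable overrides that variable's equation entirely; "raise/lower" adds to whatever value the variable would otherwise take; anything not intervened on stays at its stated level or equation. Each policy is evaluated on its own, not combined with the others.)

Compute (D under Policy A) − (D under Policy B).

22

Policy A (A − 25):
  A = 160 − 25 = 135
  D = 85 + 135 = 220
Policy B (A := 113, Z := -26):
  A = 113
  D = 85 + 113 = 198
D: 220 − 198 = 22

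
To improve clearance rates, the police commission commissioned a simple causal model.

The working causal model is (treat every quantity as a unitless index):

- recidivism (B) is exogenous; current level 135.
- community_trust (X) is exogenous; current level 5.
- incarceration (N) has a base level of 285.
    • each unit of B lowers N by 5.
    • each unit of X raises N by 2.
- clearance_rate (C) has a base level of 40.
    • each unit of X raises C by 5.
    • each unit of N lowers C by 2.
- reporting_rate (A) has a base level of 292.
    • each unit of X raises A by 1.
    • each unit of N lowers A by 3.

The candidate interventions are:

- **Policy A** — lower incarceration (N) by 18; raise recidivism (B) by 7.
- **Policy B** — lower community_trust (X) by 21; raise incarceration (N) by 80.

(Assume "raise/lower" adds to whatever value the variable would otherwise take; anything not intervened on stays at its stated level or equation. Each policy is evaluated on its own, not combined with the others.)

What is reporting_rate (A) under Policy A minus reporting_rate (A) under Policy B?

Policy A (N − 18, B + 7):
  B = 135 + 7 = 142
  X = 5
  N = 285 − 5·142 + 2·5 (−18 from intervention) = -433
  A = 292 + 5 − 3·(-433) = 1596
Policy B (X − 21, N + 80):
  B = 135
  X = 5 − 21 = -16
  N = 285 − 5·135 + 2·(-16) (+80 from intervention) = -342
  A = 292 + (-16) − 3·(-342) = 1302
A: 1596 − 1302 = 294

294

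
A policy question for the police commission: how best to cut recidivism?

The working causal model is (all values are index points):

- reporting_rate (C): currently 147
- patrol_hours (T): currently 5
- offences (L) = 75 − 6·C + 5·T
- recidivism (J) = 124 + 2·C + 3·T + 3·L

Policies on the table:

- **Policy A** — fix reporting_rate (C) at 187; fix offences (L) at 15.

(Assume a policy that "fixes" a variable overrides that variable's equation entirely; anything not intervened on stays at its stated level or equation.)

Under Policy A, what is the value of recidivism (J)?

Policy A (C := 187, L := 15):
  C = 187
  T = 5
  L = 15
  J = 124 + 2·187 + 3·5 + 3·15 = 558

558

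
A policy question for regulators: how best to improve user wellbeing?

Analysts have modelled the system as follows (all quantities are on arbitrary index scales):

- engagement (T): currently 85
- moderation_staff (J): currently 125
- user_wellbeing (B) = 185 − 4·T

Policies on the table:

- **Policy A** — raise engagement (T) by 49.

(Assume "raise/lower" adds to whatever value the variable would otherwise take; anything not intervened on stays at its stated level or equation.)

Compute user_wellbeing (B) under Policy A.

Policy A (T + 49):
  T = 85 + 49 = 134
  B = 185 − 4·134 = -351

-351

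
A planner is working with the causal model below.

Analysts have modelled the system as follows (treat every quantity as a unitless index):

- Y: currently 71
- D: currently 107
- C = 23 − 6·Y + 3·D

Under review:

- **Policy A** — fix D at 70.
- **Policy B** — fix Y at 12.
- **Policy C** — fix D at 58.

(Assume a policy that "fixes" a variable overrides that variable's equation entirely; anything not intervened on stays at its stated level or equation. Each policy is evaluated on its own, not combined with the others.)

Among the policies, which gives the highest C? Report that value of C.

272

Policy A (D := 70):
  Y = 71
  D = 70
  C = 23 − 6·71 + 3·70 = -193
Policy B (Y := 12):
  Y = 12
  D = 107
  C = 23 − 6·12 + 3·107 = 272
Policy C (D := 58):
  Y = 71
  D = 58
  C = 23 − 6·71 + 3·58 = -229
Comparing — Policy A: C=-193, Policy B: C=272, Policy C: C=-229. Highest is 272 (Policy B).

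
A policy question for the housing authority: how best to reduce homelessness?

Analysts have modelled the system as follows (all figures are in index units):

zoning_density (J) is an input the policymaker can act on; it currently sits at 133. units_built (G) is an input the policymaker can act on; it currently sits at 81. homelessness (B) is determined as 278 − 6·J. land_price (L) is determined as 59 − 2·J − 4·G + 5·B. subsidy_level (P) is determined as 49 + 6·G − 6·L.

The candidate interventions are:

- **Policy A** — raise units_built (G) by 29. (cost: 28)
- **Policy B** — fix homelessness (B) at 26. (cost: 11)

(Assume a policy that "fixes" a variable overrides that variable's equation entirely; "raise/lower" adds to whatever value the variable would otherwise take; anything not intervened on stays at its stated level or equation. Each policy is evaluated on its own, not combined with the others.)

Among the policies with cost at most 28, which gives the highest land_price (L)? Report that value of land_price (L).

Policy A (G + 29):
  J = 133
  G = 81 + 29 = 110
  B = 278 − 6·133 = -520
  L = 59 − 2·133 − 4·110 + 5·(-520) = -3247
Policy B (B := 26):
  J = 133
  G = 81
  B = 26
  L = 59 − 2·133 − 4·81 + 5·26 = -401
Comparing — Policy A: L=-3247, Policy B: L=-401. Highest is -401 (Policy B).

-401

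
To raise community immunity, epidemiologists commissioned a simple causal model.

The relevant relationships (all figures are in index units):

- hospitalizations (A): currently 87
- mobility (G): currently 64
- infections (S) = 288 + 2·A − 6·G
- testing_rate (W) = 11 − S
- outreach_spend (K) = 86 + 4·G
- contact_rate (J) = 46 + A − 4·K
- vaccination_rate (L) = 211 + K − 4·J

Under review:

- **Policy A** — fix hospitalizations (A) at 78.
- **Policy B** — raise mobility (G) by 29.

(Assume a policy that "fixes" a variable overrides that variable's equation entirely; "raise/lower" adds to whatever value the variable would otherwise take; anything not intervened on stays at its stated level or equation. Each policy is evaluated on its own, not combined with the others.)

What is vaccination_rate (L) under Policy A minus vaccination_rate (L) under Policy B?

-1936

Policy A (A := 78):
  A = 78
  G = 64
  K = 86 + 4·64 = 342
  J = 46 + 78 − 4·342 = -1244
  L = 211 + 342 − 4·(-1244) = 5529
Policy B (G + 29):
  A = 87
  G = 64 + 29 = 93
  K = 86 + 4·93 = 458
  J = 46 + 87 − 4·458 = -1699
  L = 211 + 458 − 4·(-1699) = 7465
L: 5529 − 7465 = -1936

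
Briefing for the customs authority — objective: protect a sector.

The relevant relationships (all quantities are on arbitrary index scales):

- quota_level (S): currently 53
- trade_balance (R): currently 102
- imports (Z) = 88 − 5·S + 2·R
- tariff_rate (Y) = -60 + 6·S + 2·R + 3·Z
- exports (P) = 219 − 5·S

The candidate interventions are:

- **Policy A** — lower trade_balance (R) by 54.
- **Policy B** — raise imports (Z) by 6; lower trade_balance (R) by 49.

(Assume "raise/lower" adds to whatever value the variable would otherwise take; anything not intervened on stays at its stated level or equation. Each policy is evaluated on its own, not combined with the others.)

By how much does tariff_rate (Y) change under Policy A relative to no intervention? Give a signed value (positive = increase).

Baseline:
  S = 53
  R = 102
  Z = 88 − 5·53 + 2·102 = 27
  Y = -60 + 6·53 + 2·102 + 3·27 = 543
Policy A (R − 54):
  S = 53
  R = 102 − 54 = 48
  Z = 88 − 5·53 + 2·48 = -81
  Y = -60 + 6·53 + 2·48 + 3·(-81) = 111
Change in Y: 111 − 543 = -432

-432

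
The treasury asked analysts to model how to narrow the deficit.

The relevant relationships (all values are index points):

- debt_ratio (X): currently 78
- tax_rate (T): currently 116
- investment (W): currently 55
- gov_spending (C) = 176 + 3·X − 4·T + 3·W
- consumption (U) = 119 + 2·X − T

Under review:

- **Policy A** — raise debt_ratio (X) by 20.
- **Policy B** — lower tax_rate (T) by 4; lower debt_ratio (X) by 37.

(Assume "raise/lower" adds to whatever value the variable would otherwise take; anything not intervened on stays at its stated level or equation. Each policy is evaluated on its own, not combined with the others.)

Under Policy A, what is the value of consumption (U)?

199

Policy A (X + 20):
  X = 78 + 20 = 98
  T = 116
  U = 119 + 2·98 − 116 = 199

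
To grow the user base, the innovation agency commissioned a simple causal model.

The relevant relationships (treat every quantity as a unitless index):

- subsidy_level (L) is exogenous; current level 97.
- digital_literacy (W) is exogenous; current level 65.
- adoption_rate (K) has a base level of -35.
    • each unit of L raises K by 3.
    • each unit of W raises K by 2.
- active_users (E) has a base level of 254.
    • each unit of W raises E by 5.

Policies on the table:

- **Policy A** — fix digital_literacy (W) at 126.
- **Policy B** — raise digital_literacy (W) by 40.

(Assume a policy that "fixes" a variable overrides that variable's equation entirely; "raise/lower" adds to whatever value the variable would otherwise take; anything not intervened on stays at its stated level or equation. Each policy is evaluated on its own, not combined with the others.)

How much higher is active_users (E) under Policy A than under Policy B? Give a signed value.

105

Policy A (W := 126):
  W = 126
  E = 254 + 5·126 = 884
Policy B (W + 40):
  W = 65 + 40 = 105
  E = 254 + 5·105 = 779
E: 884 − 779 = 105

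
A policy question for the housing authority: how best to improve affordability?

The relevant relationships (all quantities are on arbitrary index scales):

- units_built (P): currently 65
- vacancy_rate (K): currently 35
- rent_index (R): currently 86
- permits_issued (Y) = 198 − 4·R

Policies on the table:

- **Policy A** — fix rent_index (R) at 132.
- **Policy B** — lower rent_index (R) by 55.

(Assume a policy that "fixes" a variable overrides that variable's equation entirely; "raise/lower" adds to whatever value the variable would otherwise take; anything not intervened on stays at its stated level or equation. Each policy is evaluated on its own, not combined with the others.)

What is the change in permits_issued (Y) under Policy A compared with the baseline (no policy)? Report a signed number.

Baseline:
  R = 86
  Y = 198 − 4·86 = -146
Policy A (R := 132):
  R = 132
  Y = 198 − 4·132 = -330
Change in Y: -330 − (-146) = -184

-184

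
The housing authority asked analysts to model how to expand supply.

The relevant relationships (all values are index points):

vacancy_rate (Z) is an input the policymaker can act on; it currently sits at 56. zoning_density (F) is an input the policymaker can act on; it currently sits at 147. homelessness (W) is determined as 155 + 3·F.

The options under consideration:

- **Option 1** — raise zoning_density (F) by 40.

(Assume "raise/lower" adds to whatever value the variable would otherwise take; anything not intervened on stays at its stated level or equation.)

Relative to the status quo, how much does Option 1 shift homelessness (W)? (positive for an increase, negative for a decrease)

Baseline:
  F = 147
  W = 155 + 3·147 = 596
Option 1 (F + 40):
  F = 147 + 40 = 187
  W = 155 + 3·187 = 716
Change in W: 716 − 596 = 120

120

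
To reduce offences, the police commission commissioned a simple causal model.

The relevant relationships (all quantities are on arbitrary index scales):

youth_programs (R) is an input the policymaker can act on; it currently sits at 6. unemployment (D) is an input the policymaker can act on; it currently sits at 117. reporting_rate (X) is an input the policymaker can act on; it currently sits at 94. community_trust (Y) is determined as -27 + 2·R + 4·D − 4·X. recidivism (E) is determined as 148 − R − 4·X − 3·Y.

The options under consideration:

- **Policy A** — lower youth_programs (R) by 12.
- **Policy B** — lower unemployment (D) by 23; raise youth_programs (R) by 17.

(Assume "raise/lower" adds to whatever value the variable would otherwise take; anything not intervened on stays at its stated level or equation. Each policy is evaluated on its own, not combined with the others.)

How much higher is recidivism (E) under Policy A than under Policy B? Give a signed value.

Policy A (R − 12):
  R = 6 − 12 = -6
  D = 117
  X = 94
  Y = -27 + 2·(-6) + 4·117 − 4·94 = 53
  E = 148 − (-6) − 4·94 − 3·53 = -381
Policy B (D − 23, R + 17):
  R = 6 + 17 = 23
  D = 117 − 23 = 94
  X = 94
  Y = -27 + 2·23 + 4·94 − 4·94 = 19
  E = 148 − 23 − 4·94 − 3·19 = -308
E: -381 − (-308) = -73

-73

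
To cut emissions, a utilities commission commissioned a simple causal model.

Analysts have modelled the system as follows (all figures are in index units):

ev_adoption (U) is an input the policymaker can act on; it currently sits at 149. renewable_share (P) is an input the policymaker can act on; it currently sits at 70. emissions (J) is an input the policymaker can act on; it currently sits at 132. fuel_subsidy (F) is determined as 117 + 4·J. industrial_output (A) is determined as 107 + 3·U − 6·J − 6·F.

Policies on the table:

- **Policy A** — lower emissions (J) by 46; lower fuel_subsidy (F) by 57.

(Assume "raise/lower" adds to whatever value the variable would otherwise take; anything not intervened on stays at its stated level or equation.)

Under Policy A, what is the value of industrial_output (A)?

-2386

Policy A (J − 46, F − 57):
  U = 149
  J = 132 − 46 = 86
  F = 117 + 4·86 (−57 from intervention) = 404
  A = 107 + 3·149 − 6·86 − 6·404 = -2386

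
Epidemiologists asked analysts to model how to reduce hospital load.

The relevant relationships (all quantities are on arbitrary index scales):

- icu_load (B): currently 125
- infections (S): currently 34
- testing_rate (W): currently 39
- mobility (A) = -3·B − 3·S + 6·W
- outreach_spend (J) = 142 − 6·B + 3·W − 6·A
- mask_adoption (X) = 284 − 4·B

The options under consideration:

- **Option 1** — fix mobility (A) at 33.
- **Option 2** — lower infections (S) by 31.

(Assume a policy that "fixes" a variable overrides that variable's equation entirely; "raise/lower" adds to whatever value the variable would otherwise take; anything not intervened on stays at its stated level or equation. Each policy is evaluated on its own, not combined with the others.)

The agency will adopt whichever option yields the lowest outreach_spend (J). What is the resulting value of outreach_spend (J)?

Option 1 (A := 33):
  B = 125
  S = 34
  W = 39
  A = 33
  J = 142 − 6·125 + 3·39 − 6·33 = -689
Option 2 (S − 31):
  B = 125
  S = 34 − 31 = 3
  W = 39
  A = 0 − 3·125 − 3·3 + 6·39 = -150
  J = 142 − 6·125 + 3·39 − 6·(-150) = 409
Comparing — Option 1: J=-689, Option 2: J=409. Lowest is -689 (Option 1).

-689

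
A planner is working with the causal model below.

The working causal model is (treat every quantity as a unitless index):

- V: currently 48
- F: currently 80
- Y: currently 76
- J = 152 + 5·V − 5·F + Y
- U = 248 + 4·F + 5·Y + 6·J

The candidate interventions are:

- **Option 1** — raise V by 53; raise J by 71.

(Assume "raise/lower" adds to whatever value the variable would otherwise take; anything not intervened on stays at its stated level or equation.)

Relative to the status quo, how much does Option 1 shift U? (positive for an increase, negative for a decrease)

2016

Baseline:
  V = 48
  F = 80
  Y = 76
  J = 152 + 5·48 − 5·80 + 76 = 68
  U = 248 + 4·80 + 5·76 + 6·68 = 1356
Option 1 (V + 53, J + 71):
  V = 48 + 53 = 101
  F = 80
  Y = 76
  J = 152 + 5·101 − 5·80 + 76 (+71 from intervention) = 404
  U = 248 + 4·80 + 5·76 + 6·404 = 3372
Change in U: 3372 − 1356 = 2016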